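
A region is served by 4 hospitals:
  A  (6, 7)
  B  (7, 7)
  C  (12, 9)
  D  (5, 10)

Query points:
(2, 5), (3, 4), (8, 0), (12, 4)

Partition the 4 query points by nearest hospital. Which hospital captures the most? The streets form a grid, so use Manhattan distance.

(2, 5) — d to each: A:6, B:7, C:14, D:8 → nearest is A
(3, 4) — d to each: A:6, B:7, C:14, D:8 → nearest is A
(8, 0) — d to each: A:9, B:8, C:13, D:13 → nearest is B
(12, 4) — d to each: A:9, B:8, C:5, D:13 → nearest is C
Tally — A:2, B:1, C:1. A captures the most (2).

A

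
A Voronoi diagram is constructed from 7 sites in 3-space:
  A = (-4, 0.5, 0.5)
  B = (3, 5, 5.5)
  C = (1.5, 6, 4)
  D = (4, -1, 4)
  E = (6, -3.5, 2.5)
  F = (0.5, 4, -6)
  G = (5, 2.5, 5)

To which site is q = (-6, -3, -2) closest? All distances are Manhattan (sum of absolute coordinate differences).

d(q,A) = |-6−(-4)| + |-3−0.5| + |-2−0.5| = 2 + 3.5 + 2.5 = 8
d(q,B) = |-6−3| + |-3−5| + |-2−5.5| = 9 + 8 + 7.5 = 24.5
d(q,C) = |-6−1.5| + |-3−6| + |-2−4| = 7.5 + 9 + 6 = 22.5
d(q,D) = |-6−4| + |-3−(-1)| + |-2−4| = 10 + 2 + 6 = 18
d(q,E) = |-6−6| + |-3−(-3.5)| + |-2−2.5| = 12 + 0.5 + 4.5 = 17
d(q,F) = |-6−0.5| + |-3−4| + |-2−(-6)| = 6.5 + 7 + 4 = 17.5
d(q,G) = |-6−5| + |-3−2.5| + |-2−5| = 11 + 5.5 + 7 = 23.5
The smallest is to A, so q lies in the Voronoi region of A.

A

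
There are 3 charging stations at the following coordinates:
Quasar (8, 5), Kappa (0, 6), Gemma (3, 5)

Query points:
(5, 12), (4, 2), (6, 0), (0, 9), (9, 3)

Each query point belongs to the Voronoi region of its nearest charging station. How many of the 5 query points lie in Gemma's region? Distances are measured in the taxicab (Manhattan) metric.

2

(5, 12) — d to each: Quasar:10, Kappa:11, Gemma:9 → nearest is Gemma
(4, 2) — d to each: Quasar:7, Kappa:8, Gemma:4 → nearest is Gemma
(6, 0) — d to each: Quasar:7, Kappa:12, Gemma:8 → nearest is Quasar
(0, 9) — d to each: Quasar:12, Kappa:3, Gemma:7 → nearest is Kappa
(9, 3) — d to each: Quasar:3, Kappa:12, Gemma:8 → nearest is Quasar
2 of the 5 points have Gemma as nearest.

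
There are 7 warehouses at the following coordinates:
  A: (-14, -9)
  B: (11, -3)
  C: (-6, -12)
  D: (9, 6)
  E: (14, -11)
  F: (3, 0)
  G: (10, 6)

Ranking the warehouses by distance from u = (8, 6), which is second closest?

G

Since √ is increasing, it suffices to compare squared distances:
|uA|² = (8−(-14))² + (6−(-9))² = 484 + 225 = 709
|uB|² = (8−11)² + (6−(-3))² = 9 + 81 = 90
|uC|² = (8−(-6))² + (6−(-12))² = 196 + 324 = 520
|uD|² = (8−9)² + (6−6)² = 1 + 0 = 1
|uE|² = (8−14)² + (6−(-11))² = 36 + 289 = 325
|uF|² = (8−3)² + (6−0)² = 25 + 36 = 61
|uG|² = (8−10)² + (6−6)² = 4 + 0 = 4
Sorted ascending: D, G, F, … — the second-nearest is G.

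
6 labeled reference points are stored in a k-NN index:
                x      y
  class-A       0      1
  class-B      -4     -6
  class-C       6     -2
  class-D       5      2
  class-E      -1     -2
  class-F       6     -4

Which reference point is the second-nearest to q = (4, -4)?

class-C

Squared Euclidean distances:
d²(q, class-A) = (4−0)² + (-4−1)² = 16 + 25 = 41
d²(q, class-B) = (4−(-4))² + (-4−(-6))² = 64 + 4 = 68
d²(q, class-C) = (4−6)² + (-4−(-2))² = 4 + 4 = 8
d²(q, class-D) = (4−5)² + (-4−2)² = 1 + 36 = 37
d²(q, class-E) = (4−(-1))² + (-4−(-2))² = 25 + 4 = 29
d²(q, class-F) = (4−6)² + (-4−(-4))² = 4 + 0 = 4
Sorted ascending: class-F, class-C, class-E, … — the second-nearest is class-C.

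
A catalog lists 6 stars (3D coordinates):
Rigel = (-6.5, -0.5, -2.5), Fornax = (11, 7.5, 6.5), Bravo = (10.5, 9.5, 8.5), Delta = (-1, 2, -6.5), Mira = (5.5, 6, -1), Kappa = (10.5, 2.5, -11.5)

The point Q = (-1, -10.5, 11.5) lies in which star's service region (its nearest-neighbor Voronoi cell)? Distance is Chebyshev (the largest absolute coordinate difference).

d(Q, Rigel) = max(5.5, 10, 14) = 14
d(Q, Fornax) = max(12, 18, 5) = 18
d(Q, Bravo) = max(11.5, 20, 3) = 20
d(Q, Delta) = max(0, 12.5, 18) = 18
d(Q, Mira) = max(6.5, 16.5, 12.5) = 16.5
d(Q, Kappa) = max(11.5, 13, 23) = 23
Rigel is nearest.

Rigel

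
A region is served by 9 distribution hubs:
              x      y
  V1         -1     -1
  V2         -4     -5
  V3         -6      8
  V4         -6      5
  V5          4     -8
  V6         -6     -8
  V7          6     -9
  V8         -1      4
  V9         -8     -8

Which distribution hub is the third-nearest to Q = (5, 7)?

V3

Squared Euclidean distances:
|QV1|² = 36 + 64 = 100
|QV2|² = 81 + 144 = 225
|QV3|² = 121 + 1 = 122
|QV4|² = 121 + 4 = 125
|QV5|² = 1 + 225 = 226
|QV6|² = 121 + 225 = 346
|QV7|² = 1 + 256 = 257
|QV8|² = 36 + 9 = 45
|QV9|² = 169 + 225 = 394
Sorted ascending: V8, V1, V3, V4, … — the third-nearest is V3.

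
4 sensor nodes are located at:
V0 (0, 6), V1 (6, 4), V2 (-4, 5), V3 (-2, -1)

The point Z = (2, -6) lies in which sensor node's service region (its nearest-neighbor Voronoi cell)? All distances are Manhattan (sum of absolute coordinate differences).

d(Z,V0) = |2−0| + |-6−6| = 2 + 12 = 14
d(Z,V1) = |2−6| + |-6−4| = 4 + 10 = 14
d(Z,V2) = |2−(-4)| + |-6−5| = 6 + 11 = 17
d(Z,V3) = |2−(-2)| + |-6−(-1)| = 4 + 5 = 9
Minimum is at V3.

V3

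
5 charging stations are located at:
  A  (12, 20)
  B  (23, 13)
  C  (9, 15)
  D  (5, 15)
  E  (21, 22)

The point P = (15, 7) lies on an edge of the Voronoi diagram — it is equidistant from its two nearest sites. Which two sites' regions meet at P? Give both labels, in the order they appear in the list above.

Squared distances from P to each site:
|PA|² = (15−12)² + (7−20)² = 9 + 169 = 178
|PB|² = (15−23)² + (7−13)² = 64 + 36 = 100
|PC|² = (15−9)² + (7−15)² = 36 + 64 = 100
|PD|² = (15−5)² + (7−15)² = 100 + 64 = 164
|PE|² = (15−21)² + (7−22)² = 36 + 225 = 261
P is equidistant from B and C (both at squared distance 100), and every other site is strictly farther — so P lies on the B–C Voronoi edge.

B and C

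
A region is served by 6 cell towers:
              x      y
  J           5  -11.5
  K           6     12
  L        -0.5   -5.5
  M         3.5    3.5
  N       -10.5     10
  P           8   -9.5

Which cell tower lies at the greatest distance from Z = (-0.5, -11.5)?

Squared Euclidean distances:
|ZJ|² = 30.25 + 0 = 30.25
|ZK|² = 42.25 + 552.25 = 594.5
|ZL|² = 0 + 36 = 36
|ZM|² = 16 + 225 = 241
|ZN|² = 100 + 462.25 = 562.25
|ZP|² = 72.25 + 4 = 76.25
The largest is to K.

K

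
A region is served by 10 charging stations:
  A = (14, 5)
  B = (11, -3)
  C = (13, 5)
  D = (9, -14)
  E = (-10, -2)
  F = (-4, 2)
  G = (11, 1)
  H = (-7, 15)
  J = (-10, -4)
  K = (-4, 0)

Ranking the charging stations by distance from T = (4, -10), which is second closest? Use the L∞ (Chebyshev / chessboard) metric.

B

d(T,A) = max(10, 15) = 15
d(T,B) = max(7, 7) = 7
d(T,C) = max(9, 15) = 15
d(T,D) = max(5, 4) = 5
d(T,E) = max(14, 8) = 14
d(T,F) = max(8, 12) = 12
d(T,G) = max(7, 11) = 11
d(T,H) = max(11, 25) = 25
d(T,J) = max(14, 6) = 14
d(T,K) = max(8, 10) = 10
Sorted ascending: D, B, K, … — the second-nearest is B.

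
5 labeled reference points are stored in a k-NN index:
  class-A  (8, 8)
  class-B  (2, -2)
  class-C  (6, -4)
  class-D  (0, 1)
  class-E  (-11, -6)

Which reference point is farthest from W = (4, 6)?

Since √ is increasing, it suffices to compare squared distances:
d²(W, class-A) = (4−8)² + (6−8)² = 16 + 4 = 20
d²(W, class-B) = (4−2)² + (6−(-2))² = 4 + 64 = 68
d²(W, class-C) = (4−6)² + (6−(-4))² = 4 + 100 = 104
d²(W, class-D) = (4−0)² + (6−1)² = 16 + 25 = 41
d²(W, class-E) = (4−(-11))² + (6−(-6))² = 225 + 144 = 369
The largest is to class-E.

class-E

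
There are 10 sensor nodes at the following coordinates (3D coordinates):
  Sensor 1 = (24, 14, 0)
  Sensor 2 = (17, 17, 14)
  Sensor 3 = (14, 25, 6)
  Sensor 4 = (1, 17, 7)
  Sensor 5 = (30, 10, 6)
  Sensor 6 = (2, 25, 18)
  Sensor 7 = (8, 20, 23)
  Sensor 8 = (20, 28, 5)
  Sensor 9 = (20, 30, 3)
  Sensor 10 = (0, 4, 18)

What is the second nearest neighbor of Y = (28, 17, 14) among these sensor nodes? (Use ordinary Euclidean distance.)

Sensor 2

Compare squared distances (the ordering matches that of the actual distances):
d²(Y, Sensor 1) = 16 + 9 + 196 = 221
d²(Y, Sensor 2) = 121 + 0 + 0 = 121
d²(Y, Sensor 3) = 196 + 64 + 64 = 324
d²(Y, Sensor 4) = 729 + 0 + 49 = 778
d²(Y, Sensor 5) = 4 + 49 + 64 = 117
d²(Y, Sensor 6) = 676 + 64 + 16 = 756
d²(Y, Sensor 7) = 400 + 9 + 81 = 490
d²(Y, Sensor 8) = 64 + 121 + 81 = 266
d²(Y, Sensor 9) = 64 + 169 + 121 = 354
d²(Y, Sensor 10) = 784 + 169 + 16 = 969
Sorted ascending: Sensor 5, Sensor 2, Sensor 1, … — the second-nearest is Sensor 2.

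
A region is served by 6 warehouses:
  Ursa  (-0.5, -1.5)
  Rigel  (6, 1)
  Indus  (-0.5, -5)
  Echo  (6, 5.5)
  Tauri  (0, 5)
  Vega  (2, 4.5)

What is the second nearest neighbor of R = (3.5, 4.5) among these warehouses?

Since √ is increasing, it suffices to compare squared distances:
d²(R, Ursa) = (3.5−(-0.5))² + (4.5−(-1.5))² = 16 + 36 = 52
d²(R, Rigel) = (3.5−6)² + (4.5−1)² = 6.25 + 12.25 = 18.5
d²(R, Indus) = (3.5−(-0.5))² + (4.5−(-5))² = 16 + 90.25 = 106.25
d²(R, Echo) = (3.5−6)² + (4.5−5.5)² = 6.25 + 1 = 7.25
d²(R, Tauri) = (3.5−0)² + (4.5−5)² = 12.25 + 0.25 = 12.5
d²(R, Vega) = (3.5−2)² + (4.5−4.5)² = 2.25 + 0 = 2.25
Sorted ascending: Vega, Echo, Tauri, … — the second-nearest is Echo.

Echo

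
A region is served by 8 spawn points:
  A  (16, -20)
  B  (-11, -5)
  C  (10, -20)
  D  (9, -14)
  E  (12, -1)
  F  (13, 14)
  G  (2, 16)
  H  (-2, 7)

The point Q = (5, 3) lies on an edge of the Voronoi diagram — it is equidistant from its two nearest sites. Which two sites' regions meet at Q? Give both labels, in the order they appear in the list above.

Squared distances from Q to each site:
|QA|² = (5−16)² + (3−(-20))² = 121 + 529 = 650
|QB|² = (5−(-11))² + (3−(-5))² = 256 + 64 = 320
|QC|² = (5−10)² + (3−(-20))² = 25 + 529 = 554
|QD|² = (5−9)² + (3−(-14))² = 16 + 289 = 305
|QE|² = (5−12)² + (3−(-1))² = 49 + 16 = 65
|QF|² = (5−13)² + (3−14)² = 64 + 121 = 185
|QG|² = (5−2)² + (3−16)² = 9 + 169 = 178
|QH|² = (5−(-2))² + (3−7)² = 49 + 16 = 65
Q is equidistant from E and H (both at squared distance 65), and every other site is strictly farther — so Q lies on the E–H Voronoi edge.

E and H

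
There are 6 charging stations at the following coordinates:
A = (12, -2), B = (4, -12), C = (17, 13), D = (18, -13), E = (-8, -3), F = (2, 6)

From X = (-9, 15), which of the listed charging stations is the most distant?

D

Since √ is increasing, it suffices to compare squared distances:
|XA|² = (-9−12)² + (15−(-2))² = 441 + 289 = 730
|XB|² = (-9−4)² + (15−(-12))² = 169 + 729 = 898
|XC|² = (-9−17)² + (15−13)² = 676 + 4 = 680
|XD|² = (-9−18)² + (15−(-13))² = 729 + 784 = 1513
|XE|² = (-9−(-8))² + (15−(-3))² = 1 + 324 = 325
|XF|² = (-9−2)² + (15−6)² = 121 + 81 = 202
The largest is to D.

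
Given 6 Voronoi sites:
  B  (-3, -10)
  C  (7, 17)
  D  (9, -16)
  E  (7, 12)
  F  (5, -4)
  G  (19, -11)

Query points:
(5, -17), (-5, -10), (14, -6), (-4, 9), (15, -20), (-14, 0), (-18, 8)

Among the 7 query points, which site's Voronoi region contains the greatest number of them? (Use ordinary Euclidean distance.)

B

(5, -17) — d² to each: B:113, C:1160, D:17, E:845, F:169, G:232 → nearest is D
(-5, -10) — d² to each: B:4, C:873, D:232, E:628, F:136, G:577 → nearest is B
(14, -6) — d² to each: B:305, C:578, D:125, E:373, F:85, G:50 → nearest is G
(-4, 9) — d² to each: B:362, C:185, D:794, E:130, F:250, G:929 → nearest is E
(15, -20) — d² to each: B:424, C:1433, D:52, E:1088, F:356, G:97 → nearest is D
(-14, 0) — d² to each: B:221, C:730, D:785, E:585, F:377, G:1210 → nearest is B
(-18, 8) — d² to each: B:549, C:706, D:1305, E:641, F:673, G:1730 → nearest is B
Tally — B:3, D:2, E:1, G:1. B captures the most (3).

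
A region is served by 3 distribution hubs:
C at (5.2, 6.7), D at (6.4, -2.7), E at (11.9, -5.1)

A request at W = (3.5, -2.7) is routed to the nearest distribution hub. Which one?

D

Since √ is increasing, it suffices to compare squared distances:
|WC|² = (3.5−5.2)² + (-2.7−6.7)² = 2.89 + 88.36 = 91.25
|WD|² = (3.5−6.4)² + (-2.7−(-2.7))² = 8.41 + 0 = 8.41
|WE|² = (3.5−11.9)² + (-2.7−(-5.1))² = 70.56 + 5.76 = 76.32
Minimum is at D.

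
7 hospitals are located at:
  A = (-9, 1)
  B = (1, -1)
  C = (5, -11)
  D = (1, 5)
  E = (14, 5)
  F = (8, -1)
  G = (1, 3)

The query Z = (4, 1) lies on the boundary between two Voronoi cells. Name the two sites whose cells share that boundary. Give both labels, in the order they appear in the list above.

Squared distances from Z to each site:
|ZA|² = (4−(-9))² + (1−1)² = 169 + 0 = 169
|ZB|² = (4−1)² + (1−(-1))² = 9 + 4 = 13
|ZC|² = (4−5)² + (1−(-11))² = 1 + 144 = 145
|ZD|² = (4−1)² + (1−5)² = 9 + 16 = 25
|ZE|² = (4−14)² + (1−5)² = 100 + 16 = 116
|ZF|² = (4−8)² + (1−(-1))² = 16 + 4 = 20
|ZG|² = (4−1)² + (1−3)² = 9 + 4 = 13
Z is equidistant from B and G (both at squared distance 13), and every other site is strictly farther — so Z lies on the B–G Voronoi edge.

B and G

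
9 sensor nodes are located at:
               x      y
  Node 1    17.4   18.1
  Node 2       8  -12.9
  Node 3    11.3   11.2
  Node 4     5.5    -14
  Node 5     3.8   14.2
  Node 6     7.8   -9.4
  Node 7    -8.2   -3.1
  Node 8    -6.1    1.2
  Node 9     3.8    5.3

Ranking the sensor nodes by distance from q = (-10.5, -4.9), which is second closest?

Compare squared distances (the ordering matches that of the actual distances):
d²(q, Node 1) = (-10.5−17.4)² + (-4.9−18.1)² = 778.41 + 529 = 1307.41
d²(q, Node 2) = (-10.5−8)² + (-4.9−(-12.9))² = 342.25 + 64 = 406.25
d²(q, Node 3) = (-10.5−11.3)² + (-4.9−11.2)² = 475.24 + 259.21 = 734.45
d²(q, Node 4) = (-10.5−5.5)² + (-4.9−(-14))² = 256 + 82.81 = 338.81
d²(q, Node 5) = (-10.5−3.8)² + (-4.9−14.2)² = 204.49 + 364.81 = 569.3
d²(q, Node 6) = (-10.5−7.8)² + (-4.9−(-9.4))² = 334.89 + 20.25 = 355.14
d²(q, Node 7) = (-10.5−(-8.2))² + (-4.9−(-3.1))² = 5.29 + 3.24 = 8.53
d²(q, Node 8) = (-10.5−(-6.1))² + (-4.9−1.2)² = 19.36 + 37.21 = 56.57
d²(q, Node 9) = (-10.5−3.8)² + (-4.9−5.3)² = 204.49 + 104.04 = 308.53
Sorted ascending: Node 7, Node 8, Node 9, … — the second-nearest is Node 8.

Node 8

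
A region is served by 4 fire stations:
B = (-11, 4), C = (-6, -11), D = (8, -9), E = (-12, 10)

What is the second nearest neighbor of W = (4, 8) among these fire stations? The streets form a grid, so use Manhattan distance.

d(W,B) = |4−(-11)| + |8−4| = 15 + 4 = 19
d(W,C) = |4−(-6)| + |8−(-11)| = 10 + 19 = 29
d(W,D) = |4−8| + |8−(-9)| = 4 + 17 = 21
d(W,E) = |4−(-12)| + |8−10| = 16 + 2 = 18
Sorted ascending: E, B, D, … — the second-nearest is B.

B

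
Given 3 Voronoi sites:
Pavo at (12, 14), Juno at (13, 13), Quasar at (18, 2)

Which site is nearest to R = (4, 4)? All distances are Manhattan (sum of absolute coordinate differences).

d(R, Pavo) = 8 + 10 = 18
d(R, Juno) = 9 + 9 = 18
d(R, Quasar) = 14 + 2 = 16
Minimum is at Quasar.

Quasar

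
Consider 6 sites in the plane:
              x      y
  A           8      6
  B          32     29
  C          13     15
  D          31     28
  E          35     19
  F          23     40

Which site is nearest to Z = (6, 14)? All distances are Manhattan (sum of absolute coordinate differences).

d(Z,A) = |6−8| + |14−6| = 2 + 8 = 10
d(Z,B) = |6−32| + |14−29| = 26 + 15 = 41
d(Z,C) = |6−13| + |14−15| = 7 + 1 = 8
d(Z,D) = |6−31| + |14−28| = 25 + 14 = 39
d(Z,E) = |6−35| + |14−19| = 29 + 5 = 34
d(Z,F) = |6−23| + |14−40| = 17 + 26 = 43
The smallest is to C, so Z lies in the Voronoi region of C.

C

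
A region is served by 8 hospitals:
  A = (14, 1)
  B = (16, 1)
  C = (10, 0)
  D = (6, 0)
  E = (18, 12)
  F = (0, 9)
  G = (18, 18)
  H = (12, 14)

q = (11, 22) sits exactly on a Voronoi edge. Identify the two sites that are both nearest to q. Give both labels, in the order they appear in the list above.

Squared distances from q to each site:
|qA|² = (11−14)² + (22−1)² = 9 + 441 = 450
|qB|² = (11−16)² + (22−1)² = 25 + 441 = 466
|qC|² = (11−10)² + (22−0)² = 1 + 484 = 485
|qD|² = (11−6)² + (22−0)² = 25 + 484 = 509
|qE|² = (11−18)² + (22−12)² = 49 + 100 = 149
|qF|² = (11−0)² + (22−9)² = 121 + 169 = 290
|qG|² = (11−18)² + (22−18)² = 49 + 16 = 65
|qH|² = (11−12)² + (22−14)² = 1 + 64 = 65
q is equidistant from G and H (both at squared distance 65), and every other site is strictly farther — so q lies on the G–H Voronoi edge.

G and H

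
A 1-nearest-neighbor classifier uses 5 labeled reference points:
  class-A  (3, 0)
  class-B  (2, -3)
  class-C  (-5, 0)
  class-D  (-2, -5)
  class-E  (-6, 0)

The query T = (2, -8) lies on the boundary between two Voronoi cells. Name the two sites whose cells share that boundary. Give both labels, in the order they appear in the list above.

class-B and class-D

Squared distances from T to each site:
d²(T, class-A) = 1 + 64 = 65
d²(T, class-B) = 0 + 25 = 25
d²(T, class-C) = 49 + 64 = 113
d²(T, class-D) = 16 + 9 = 25
d²(T, class-E) = 64 + 64 = 128
T is equidistant from class-B and class-D (both at squared distance 25), and every other site is strictly farther — so T lies on the class-B–class-D Voronoi edge.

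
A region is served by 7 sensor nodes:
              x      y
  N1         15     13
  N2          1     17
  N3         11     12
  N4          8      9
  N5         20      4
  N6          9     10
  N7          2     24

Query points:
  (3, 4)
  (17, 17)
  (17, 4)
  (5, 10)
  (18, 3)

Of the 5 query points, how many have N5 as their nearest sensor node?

(3, 4) — d² to each: N1:225, N2:173, N3:128, N4:50, N5:289, N6:72, N7:401 → nearest is N4
(17, 17) — d² to each: N1:20, N2:256, N3:61, N4:145, N5:178, N6:113, N7:274 → nearest is N1
(17, 4) — d² to each: N1:85, N2:425, N3:100, N4:106, N5:9, N6:100, N7:625 → nearest is N5
(5, 10) — d² to each: N1:109, N2:65, N3:40, N4:10, N5:261, N6:16, N7:205 → nearest is N4
(18, 3) — d² to each: N1:109, N2:485, N3:130, N4:136, N5:5, N6:130, N7:697 → nearest is N5
2 of the 5 points have N5 as nearest.

2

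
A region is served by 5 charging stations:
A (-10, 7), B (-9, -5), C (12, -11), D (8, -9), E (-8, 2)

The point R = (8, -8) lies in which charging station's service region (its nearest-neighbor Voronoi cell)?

D

Squared Euclidean distances:
|RA|² = (8−(-10))² + (-8−7)² = 324 + 225 = 549
|RB|² = (8−(-9))² + (-8−(-5))² = 289 + 9 = 298
|RC|² = (8−12)² + (-8−(-11))² = 16 + 9 = 25
|RD|² = (8−8)² + (-8−(-9))² = 0 + 1 = 1
|RE|² = (8−(-8))² + (-8−2)² = 256 + 100 = 356
Minimum is at D.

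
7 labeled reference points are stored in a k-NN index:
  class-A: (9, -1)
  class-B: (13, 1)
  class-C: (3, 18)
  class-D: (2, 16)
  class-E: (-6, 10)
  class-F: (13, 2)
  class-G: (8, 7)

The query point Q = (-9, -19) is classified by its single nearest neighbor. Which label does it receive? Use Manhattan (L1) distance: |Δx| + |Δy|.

class-E

d(Q, class-A) = |-9−9| + |-19−(-1)| = 18 + 18 = 36
d(Q, class-B) = |-9−13| + |-19−1| = 22 + 20 = 42
d(Q, class-C) = |-9−3| + |-19−18| = 12 + 37 = 49
d(Q, class-D) = |-9−2| + |-19−16| = 11 + 35 = 46
d(Q, class-E) = |-9−(-6)| + |-19−10| = 3 + 29 = 32
d(Q, class-F) = |-9−13| + |-19−2| = 22 + 21 = 43
d(Q, class-G) = |-9−8| + |-19−7| = 17 + 26 = 43
The smallest is to class-E, so Q lies in the Voronoi region of class-E.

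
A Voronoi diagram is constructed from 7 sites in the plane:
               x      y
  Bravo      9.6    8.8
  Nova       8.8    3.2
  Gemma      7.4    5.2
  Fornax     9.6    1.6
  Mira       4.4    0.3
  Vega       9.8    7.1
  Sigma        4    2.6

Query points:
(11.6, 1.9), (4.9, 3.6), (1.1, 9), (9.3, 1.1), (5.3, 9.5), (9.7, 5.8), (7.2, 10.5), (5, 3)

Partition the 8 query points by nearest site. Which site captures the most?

(11.6, 1.9) — d² to each: Bravo:51.61, Nova:9.53, Gemma:28.53, Fornax:4.09, Mira:54.4, Vega:30.28, Sigma:58.25 → nearest is Fornax
(4.9, 3.6) — d² to each: Bravo:49.13, Nova:15.37, Gemma:8.81, Fornax:26.09, Mira:11.14, Vega:36.26, Sigma:1.81 → nearest is Sigma
(1.1, 9) — d² to each: Bravo:72.29, Nova:92.93, Gemma:54.13, Fornax:127.01, Mira:86.58, Vega:79.3, Sigma:49.37 → nearest is Sigma
(9.3, 1.1) — d² to each: Bravo:59.38, Nova:4.66, Gemma:20.42, Fornax:0.34, Mira:24.65, Vega:36.25, Sigma:30.34 → nearest is Fornax
(5.3, 9.5) — d² to each: Bravo:18.98, Nova:51.94, Gemma:22.9, Fornax:80.9, Mira:85.45, Vega:26.01, Sigma:49.3 → nearest is Bravo
(9.7, 5.8) — d² to each: Bravo:9.01, Nova:7.57, Gemma:5.65, Fornax:17.65, Mira:58.34, Vega:1.7, Sigma:42.73 → nearest is Vega
(7.2, 10.5) — d² to each: Bravo:8.65, Nova:55.85, Gemma:28.13, Fornax:84.97, Mira:111.88, Vega:18.32, Sigma:72.65 → nearest is Bravo
(5, 3) — d² to each: Bravo:54.8, Nova:14.48, Gemma:10.6, Fornax:23.12, Mira:7.65, Vega:39.85, Sigma:1.16 → nearest is Sigma
Tally — Bravo:2, Fornax:2, Vega:1, Sigma:3. Sigma captures the most (3).

Sigma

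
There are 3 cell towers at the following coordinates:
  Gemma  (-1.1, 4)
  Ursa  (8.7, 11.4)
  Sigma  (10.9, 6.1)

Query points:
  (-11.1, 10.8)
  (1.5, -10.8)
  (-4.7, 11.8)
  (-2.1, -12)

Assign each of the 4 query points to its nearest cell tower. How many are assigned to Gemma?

(-11.1, 10.8) — d² to each: Gemma:146.24, Ursa:392.4, Sigma:506.09 → nearest is Gemma
(1.5, -10.8) — d² to each: Gemma:225.8, Ursa:544.68, Sigma:373.97 → nearest is Gemma
(-4.7, 11.8) — d² to each: Gemma:73.8, Ursa:179.72, Sigma:275.85 → nearest is Gemma
(-2.1, -12) — d² to each: Gemma:257, Ursa:664.2, Sigma:496.61 → nearest is Gemma
4 of the 4 points have Gemma as nearest.

4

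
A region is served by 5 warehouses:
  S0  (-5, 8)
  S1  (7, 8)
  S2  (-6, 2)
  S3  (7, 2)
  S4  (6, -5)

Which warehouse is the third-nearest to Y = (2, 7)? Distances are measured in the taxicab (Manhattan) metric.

d(Y,S0) = |2−(-5)| + |7−8| = 7 + 1 = 8
d(Y,S1) = |2−7| + |7−8| = 5 + 1 = 6
d(Y,S2) = |2−(-6)| + |7−2| = 8 + 5 = 13
d(Y,S3) = |2−7| + |7−2| = 5 + 5 = 10
d(Y,S4) = |2−6| + |7−(-5)| = 4 + 12 = 16
Sorted ascending: S1, S0, S3, S2, … — the third-nearest is S3.

S3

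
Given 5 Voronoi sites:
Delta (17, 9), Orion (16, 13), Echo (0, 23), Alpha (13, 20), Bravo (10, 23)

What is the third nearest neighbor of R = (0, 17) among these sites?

Alpha

Since √ is increasing, it suffices to compare squared distances:
d²(R, Delta) = (0−17)² + (17−9)² = 289 + 64 = 353
d²(R, Orion) = (0−16)² + (17−13)² = 256 + 16 = 272
d²(R, Echo) = (0−0)² + (17−23)² = 0 + 36 = 36
d²(R, Alpha) = (0−13)² + (17−20)² = 169 + 9 = 178
d²(R, Bravo) = (0−10)² + (17−23)² = 100 + 36 = 136
Sorted ascending: Echo, Bravo, Alpha, Orion, … — the third-nearest is Alpha.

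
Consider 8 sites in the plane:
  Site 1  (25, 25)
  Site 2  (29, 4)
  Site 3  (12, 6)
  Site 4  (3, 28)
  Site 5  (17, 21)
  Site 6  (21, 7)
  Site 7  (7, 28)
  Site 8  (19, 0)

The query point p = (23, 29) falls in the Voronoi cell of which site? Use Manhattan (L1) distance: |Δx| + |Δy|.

Site 1

d(p, Site 1) = 2 + 4 = 6
d(p, Site 2) = 6 + 25 = 31
d(p, Site 3) = 11 + 23 = 34
d(p, Site 4) = 20 + 1 = 21
d(p, Site 5) = 6 + 8 = 14
d(p, Site 6) = 2 + 22 = 24
d(p, Site 7) = 16 + 1 = 17
d(p, Site 8) = 4 + 29 = 33
The smallest is to Site 1, so p lies in the Voronoi region of Site 1.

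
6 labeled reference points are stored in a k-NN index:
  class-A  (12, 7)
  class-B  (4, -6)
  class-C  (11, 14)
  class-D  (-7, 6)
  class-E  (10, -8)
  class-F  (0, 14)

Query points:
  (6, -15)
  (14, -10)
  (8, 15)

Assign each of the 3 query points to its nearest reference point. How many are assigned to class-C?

1

(6, -15) — d² to each: class-A:520, class-B:85, class-C:866, class-D:610, class-E:65, class-F:877 → nearest is class-E
(14, -10) — d² to each: class-A:293, class-B:116, class-C:585, class-D:697, class-E:20, class-F:772 → nearest is class-E
(8, 15) — d² to each: class-A:80, class-B:457, class-C:10, class-D:306, class-E:533, class-F:65 → nearest is class-C
1 of the 3 points has class-C as nearest.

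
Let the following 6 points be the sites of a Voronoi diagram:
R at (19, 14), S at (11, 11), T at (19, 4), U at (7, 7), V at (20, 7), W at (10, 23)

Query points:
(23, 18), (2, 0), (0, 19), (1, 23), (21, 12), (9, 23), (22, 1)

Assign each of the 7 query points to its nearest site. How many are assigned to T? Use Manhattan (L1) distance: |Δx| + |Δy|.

1

(23, 18) — d to each: R:8, S:19, T:18, U:27, V:14, W:18 → nearest is R
(2, 0) — d to each: R:31, S:20, T:21, U:12, V:25, W:31 → nearest is U
(0, 19) — d to each: R:24, S:19, T:34, U:19, V:32, W:14 → nearest is W
(1, 23) — d to each: R:27, S:22, T:37, U:22, V:35, W:9 → nearest is W
(21, 12) — d to each: R:4, S:11, T:10, U:19, V:6, W:22 → nearest is R
(9, 23) — d to each: R:19, S:14, T:29, U:18, V:27, W:1 → nearest is W
(22, 1) — d to each: R:16, S:21, T:6, U:21, V:8, W:34 → nearest is T
1 of the 7 points has T as nearest.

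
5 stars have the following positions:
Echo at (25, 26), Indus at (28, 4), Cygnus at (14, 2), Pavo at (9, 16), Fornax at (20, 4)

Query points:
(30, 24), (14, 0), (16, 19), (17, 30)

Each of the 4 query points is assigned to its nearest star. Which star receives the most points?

(30, 24) — d² to each: Echo:29, Indus:404, Cygnus:740, Pavo:505, Fornax:500 → nearest is Echo
(14, 0) — d² to each: Echo:797, Indus:212, Cygnus:4, Pavo:281, Fornax:52 → nearest is Cygnus
(16, 19) — d² to each: Echo:130, Indus:369, Cygnus:293, Pavo:58, Fornax:241 → nearest is Pavo
(17, 30) — d² to each: Echo:80, Indus:797, Cygnus:793, Pavo:260, Fornax:685 → nearest is Echo
Tally — Echo:2, Cygnus:1, Pavo:1. Echo captures the most (2).

Echo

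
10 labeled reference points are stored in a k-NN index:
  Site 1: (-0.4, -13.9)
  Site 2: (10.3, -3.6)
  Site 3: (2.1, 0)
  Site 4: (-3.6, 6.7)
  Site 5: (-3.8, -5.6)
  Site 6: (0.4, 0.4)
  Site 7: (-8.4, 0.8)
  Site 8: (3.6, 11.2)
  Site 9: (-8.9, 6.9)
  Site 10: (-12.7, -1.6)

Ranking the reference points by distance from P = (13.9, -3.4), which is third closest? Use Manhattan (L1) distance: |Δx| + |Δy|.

d(P, Site 1) = |13.9−(-0.4)| + |-3.4−(-13.9)| = 14.3 + 10.5 = 24.8
d(P, Site 2) = |13.9−10.3| + |-3.4−(-3.6)| = 3.6 + 0.2 = 3.8
d(P, Site 3) = |13.9−2.1| + |-3.4−0| = 11.8 + 3.4 = 15.2
d(P, Site 4) = |13.9−(-3.6)| + |-3.4−6.7| = 17.5 + 10.1 = 27.6
d(P, Site 5) = |13.9−(-3.8)| + |-3.4−(-5.6)| = 17.7 + 2.2 = 19.9
d(P, Site 6) = |13.9−0.4| + |-3.4−0.4| = 13.5 + 3.8 = 17.3
d(P, Site 7) = |13.9−(-8.4)| + |-3.4−0.8| = 22.3 + 4.2 = 26.5
d(P, Site 8) = |13.9−3.6| + |-3.4−11.2| = 10.3 + 14.6 = 24.9
d(P, Site 9) = |13.9−(-8.9)| + |-3.4−6.9| = 22.8 + 10.3 = 33.1
d(P, Site 10) = |13.9−(-12.7)| + |-3.4−(-1.6)| = 26.6 + 1.8 = 28.4
Sorted ascending: Site 2, Site 3, Site 6, Site 5, … — the third-nearest is Site 6.

Site 6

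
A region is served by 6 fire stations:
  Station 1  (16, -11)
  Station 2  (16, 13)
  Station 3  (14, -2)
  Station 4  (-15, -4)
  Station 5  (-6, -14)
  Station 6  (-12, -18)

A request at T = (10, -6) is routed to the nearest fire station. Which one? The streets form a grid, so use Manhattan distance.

d(T, Station 1) = |10−16| + |-6−(-11)| = 6 + 5 = 11
d(T, Station 2) = |10−16| + |-6−13| = 6 + 19 = 25
d(T, Station 3) = |10−14| + |-6−(-2)| = 4 + 4 = 8
d(T, Station 4) = |10−(-15)| + |-6−(-4)| = 25 + 2 = 27
d(T, Station 5) = |10−(-6)| + |-6−(-14)| = 16 + 8 = 24
d(T, Station 6) = |10−(-12)| + |-6−(-18)| = 22 + 12 = 34
Minimum is at Station 3.

Station 3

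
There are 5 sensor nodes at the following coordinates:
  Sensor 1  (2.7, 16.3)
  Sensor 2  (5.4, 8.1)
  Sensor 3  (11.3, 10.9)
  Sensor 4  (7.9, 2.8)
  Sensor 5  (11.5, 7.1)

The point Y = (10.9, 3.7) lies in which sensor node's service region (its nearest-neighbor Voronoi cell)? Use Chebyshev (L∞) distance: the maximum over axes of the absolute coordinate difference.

Sensor 4

d(Y, Sensor 1) = max(8.2, 12.6) = 12.6
d(Y, Sensor 2) = max(5.5, 4.4) = 5.5
d(Y, Sensor 3) = max(0.4, 7.2) = 7.2
d(Y, Sensor 4) = max(3, 0.9) = 3
d(Y, Sensor 5) = max(0.6, 3.4) = 3.4
Minimum is at Sensor 4.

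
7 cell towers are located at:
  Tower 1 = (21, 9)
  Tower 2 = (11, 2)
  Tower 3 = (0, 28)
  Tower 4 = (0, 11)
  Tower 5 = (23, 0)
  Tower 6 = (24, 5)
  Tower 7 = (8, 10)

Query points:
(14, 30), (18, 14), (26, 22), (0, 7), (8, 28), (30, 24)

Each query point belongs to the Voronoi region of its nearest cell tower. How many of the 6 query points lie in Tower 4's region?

(14, 30) — d² to each: Tower 1:490, Tower 2:793, Tower 3:200, Tower 4:557, Tower 5:981, Tower 6:725, Tower 7:436 → nearest is Tower 3
(18, 14) — d² to each: Tower 1:34, Tower 2:193, Tower 3:520, Tower 4:333, Tower 5:221, Tower 6:117, Tower 7:116 → nearest is Tower 1
(26, 22) — d² to each: Tower 1:194, Tower 2:625, Tower 3:712, Tower 4:797, Tower 5:493, Tower 6:293, Tower 7:468 → nearest is Tower 1
(0, 7) — d² to each: Tower 1:445, Tower 2:146, Tower 3:441, Tower 4:16, Tower 5:578, Tower 6:580, Tower 7:73 → nearest is Tower 4
(8, 28) — d² to each: Tower 1:530, Tower 2:685, Tower 3:64, Tower 4:353, Tower 5:1009, Tower 6:785, Tower 7:324 → nearest is Tower 3
(30, 24) — d² to each: Tower 1:306, Tower 2:845, Tower 3:916, Tower 4:1069, Tower 5:625, Tower 6:397, Tower 7:680 → nearest is Tower 1
1 of the 6 points has Tower 4 as nearest.

1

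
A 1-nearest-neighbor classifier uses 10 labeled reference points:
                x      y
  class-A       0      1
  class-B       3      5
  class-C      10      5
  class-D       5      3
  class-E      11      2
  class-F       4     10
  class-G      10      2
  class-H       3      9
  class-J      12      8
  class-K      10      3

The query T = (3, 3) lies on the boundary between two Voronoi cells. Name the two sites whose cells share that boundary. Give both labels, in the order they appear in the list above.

Squared distances from T to each site:
d²(T, class-A) = (3−0)² + (3−1)² = 9 + 4 = 13
d²(T, class-B) = (3−3)² + (3−5)² = 0 + 4 = 4
d²(T, class-C) = (3−10)² + (3−5)² = 49 + 4 = 53
d²(T, class-D) = (3−5)² + (3−3)² = 4 + 0 = 4
d²(T, class-E) = (3−11)² + (3−2)² = 64 + 1 = 65
d²(T, class-F) = (3−4)² + (3−10)² = 1 + 49 = 50
d²(T, class-G) = (3−10)² + (3−2)² = 49 + 1 = 50
d²(T, class-H) = (3−3)² + (3−9)² = 0 + 36 = 36
d²(T, class-J) = (3−12)² + (3−8)² = 81 + 25 = 106
d²(T, class-K) = (3−10)² + (3−3)² = 49 + 0 = 49
T is equidistant from class-B and class-D (both at squared distance 4), and every other site is strictly farther — so T lies on the class-B–class-D Voronoi edge.

class-B and class-D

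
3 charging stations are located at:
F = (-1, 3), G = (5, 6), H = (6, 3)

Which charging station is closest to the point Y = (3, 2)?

Squared Euclidean distances:
|YF|² = (3−(-1))² + (2−3)² = 16 + 1 = 17
|YG|² = (3−5)² + (2−6)² = 4 + 16 = 20
|YH|² = (3−6)² + (2−3)² = 9 + 1 = 10
H is nearest.

H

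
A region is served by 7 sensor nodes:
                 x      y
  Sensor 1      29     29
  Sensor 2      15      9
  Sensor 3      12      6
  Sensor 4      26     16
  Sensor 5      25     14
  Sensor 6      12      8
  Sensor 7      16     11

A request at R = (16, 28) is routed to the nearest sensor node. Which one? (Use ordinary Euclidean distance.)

Since √ is increasing, it suffices to compare squared distances:
d²(R, Sensor 1) = (16−29)² + (28−29)² = 169 + 1 = 170
d²(R, Sensor 2) = (16−15)² + (28−9)² = 1 + 361 = 362
d²(R, Sensor 3) = (16−12)² + (28−6)² = 16 + 484 = 500
d²(R, Sensor 4) = (16−26)² + (28−16)² = 100 + 144 = 244
d²(R, Sensor 5) = (16−25)² + (28−14)² = 81 + 196 = 277
d²(R, Sensor 6) = (16−12)² + (28−8)² = 16 + 400 = 416
d²(R, Sensor 7) = (16−16)² + (28−11)² = 0 + 289 = 289
Minimum is at Sensor 1.

Sensor 1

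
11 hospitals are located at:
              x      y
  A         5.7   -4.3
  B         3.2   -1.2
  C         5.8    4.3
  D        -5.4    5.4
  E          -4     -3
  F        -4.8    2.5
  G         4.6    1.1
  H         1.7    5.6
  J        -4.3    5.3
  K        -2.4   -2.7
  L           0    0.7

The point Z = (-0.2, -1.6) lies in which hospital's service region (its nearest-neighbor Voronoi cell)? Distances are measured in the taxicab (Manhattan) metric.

d(Z,A) = |-0.2−5.7| + |-1.6−(-4.3)| = 5.9 + 2.7 = 8.6
d(Z,B) = |-0.2−3.2| + |-1.6−(-1.2)| = 3.4 + 0.4 = 3.8
d(Z,C) = |-0.2−5.8| + |-1.6−4.3| = 6 + 5.9 = 11.9
d(Z,D) = |-0.2−(-5.4)| + |-1.6−5.4| = 5.2 + 7 = 12.2
d(Z,E) = |-0.2−(-4)| + |-1.6−(-3)| = 3.8 + 1.4 = 5.2
d(Z,F) = |-0.2−(-4.8)| + |-1.6−2.5| = 4.6 + 4.1 = 8.7
d(Z,G) = |-0.2−4.6| + |-1.6−1.1| = 4.8 + 2.7 = 7.5
d(Z,H) = |-0.2−1.7| + |-1.6−5.6| = 1.9 + 7.2 = 9.1
d(Z,J) = |-0.2−(-4.3)| + |-1.6−5.3| = 4.1 + 6.9 = 11
d(Z,K) = |-0.2−(-2.4)| + |-1.6−(-2.7)| = 2.2 + 1.1 = 3.3
d(Z,L) = |-0.2−0| + |-1.6−0.7| = 0.2 + 2.3 = 2.5
L is nearest.

L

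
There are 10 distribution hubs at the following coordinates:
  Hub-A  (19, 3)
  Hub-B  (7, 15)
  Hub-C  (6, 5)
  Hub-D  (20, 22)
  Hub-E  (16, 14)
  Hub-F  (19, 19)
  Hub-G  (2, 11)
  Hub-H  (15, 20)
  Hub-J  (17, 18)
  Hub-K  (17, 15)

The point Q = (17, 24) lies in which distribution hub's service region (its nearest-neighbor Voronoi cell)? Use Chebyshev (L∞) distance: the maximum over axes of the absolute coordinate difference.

d(Q, Hub-A) = max(2, 21) = 21
d(Q, Hub-B) = max(10, 9) = 10
d(Q, Hub-C) = max(11, 19) = 19
d(Q, Hub-D) = max(3, 2) = 3
d(Q, Hub-E) = max(1, 10) = 10
d(Q, Hub-F) = max(2, 5) = 5
d(Q, Hub-G) = max(15, 13) = 15
d(Q, Hub-H) = max(2, 4) = 4
d(Q, Hub-J) = max(0, 6) = 6
d(Q, Hub-K) = max(0, 9) = 9
The smallest is to Hub-D, so Q lies in the Voronoi region of Hub-D.

Hub-D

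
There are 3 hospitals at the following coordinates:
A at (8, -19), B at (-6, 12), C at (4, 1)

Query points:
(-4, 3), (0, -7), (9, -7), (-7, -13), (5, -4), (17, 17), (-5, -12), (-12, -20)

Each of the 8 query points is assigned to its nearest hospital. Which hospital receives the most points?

(-4, 3) — d² to each: A:628, B:85, C:68 → nearest is C
(0, -7) — d² to each: A:208, B:397, C:80 → nearest is C
(9, -7) — d² to each: A:145, B:586, C:89 → nearest is C
(-7, -13) — d² to each: A:261, B:626, C:317 → nearest is A
(5, -4) — d² to each: A:234, B:377, C:26 → nearest is C
(17, 17) — d² to each: A:1377, B:554, C:425 → nearest is C
(-5, -12) — d² to each: A:218, B:577, C:250 → nearest is A
(-12, -20) — d² to each: A:401, B:1060, C:697 → nearest is A
Tally — A:3, C:5. C captures the most (5).

C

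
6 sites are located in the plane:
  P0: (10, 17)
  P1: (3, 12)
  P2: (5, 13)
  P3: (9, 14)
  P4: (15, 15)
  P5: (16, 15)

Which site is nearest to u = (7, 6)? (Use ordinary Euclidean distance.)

Compare squared distances (the ordering matches that of the actual distances):
|uP0|² = (7−10)² + (6−17)² = 9 + 121 = 130
|uP1|² = (7−3)² + (6−12)² = 16 + 36 = 52
|uP2|² = (7−5)² + (6−13)² = 4 + 49 = 53
|uP3|² = (7−9)² + (6−14)² = 4 + 64 = 68
|uP4|² = (7−15)² + (6−15)² = 64 + 81 = 145
|uP5|² = (7−16)² + (6−15)² = 81 + 81 = 162
P1 is nearest.

P1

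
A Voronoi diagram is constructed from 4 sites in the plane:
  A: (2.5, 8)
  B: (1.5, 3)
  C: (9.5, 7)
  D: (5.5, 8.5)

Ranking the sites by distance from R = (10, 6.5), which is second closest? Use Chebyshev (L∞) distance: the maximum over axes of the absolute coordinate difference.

d(R,A) = max(7.5, 1.5) = 7.5
d(R,B) = max(8.5, 3.5) = 8.5
d(R,C) = max(0.5, 0.5) = 0.5
d(R,D) = max(4.5, 2) = 4.5
Sorted ascending: C, D, A, … — the second-nearest is D.

D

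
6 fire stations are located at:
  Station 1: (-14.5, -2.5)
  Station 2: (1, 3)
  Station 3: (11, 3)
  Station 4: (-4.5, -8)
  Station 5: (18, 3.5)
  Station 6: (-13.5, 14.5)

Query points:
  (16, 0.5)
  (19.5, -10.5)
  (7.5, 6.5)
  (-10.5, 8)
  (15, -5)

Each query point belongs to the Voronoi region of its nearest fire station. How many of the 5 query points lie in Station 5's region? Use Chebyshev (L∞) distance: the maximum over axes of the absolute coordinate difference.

(16, 0.5) — d to each: Station 1:30.5, Station 2:15, Station 3:5, Station 4:20.5, Station 5:3, Station 6:29.5 → nearest is Station 5
(19.5, -10.5) — d to each: Station 1:34, Station 2:18.5, Station 3:13.5, Station 4:24, Station 5:14, Station 6:33 → nearest is Station 3
(7.5, 6.5) — d to each: Station 1:22, Station 2:6.5, Station 3:3.5, Station 4:14.5, Station 5:10.5, Station 6:21 → nearest is Station 3
(-10.5, 8) — d to each: Station 1:10.5, Station 2:11.5, Station 3:21.5, Station 4:16, Station 5:28.5, Station 6:6.5 → nearest is Station 6
(15, -5) — d to each: Station 1:29.5, Station 2:14, Station 3:8, Station 4:19.5, Station 5:8.5, Station 6:28.5 → nearest is Station 3
1 of the 5 points has Station 5 as nearest.

1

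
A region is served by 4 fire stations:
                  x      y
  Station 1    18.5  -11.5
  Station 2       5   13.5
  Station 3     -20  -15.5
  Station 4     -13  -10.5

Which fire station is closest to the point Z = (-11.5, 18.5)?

Compare squared distances (the ordering matches that of the actual distances):
d²(Z, Station 1) = 900 + 900 = 1800
d²(Z, Station 2) = 272.25 + 25 = 297.25
d²(Z, Station 3) = 72.25 + 1156 = 1228.25
d²(Z, Station 4) = 2.25 + 841 = 843.25
Station 2 is nearest.

Station 2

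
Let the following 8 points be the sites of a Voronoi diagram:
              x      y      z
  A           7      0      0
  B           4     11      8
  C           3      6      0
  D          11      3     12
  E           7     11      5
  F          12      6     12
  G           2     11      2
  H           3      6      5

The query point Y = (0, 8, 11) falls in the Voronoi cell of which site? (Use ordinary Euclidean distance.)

Since √ is increasing, it suffices to compare squared distances:
|YA|² = 49 + 64 + 121 = 234
|YB|² = 16 + 9 + 9 = 34
|YC|² = 9 + 4 + 121 = 134
|YD|² = 121 + 25 + 1 = 147
|YE|² = 49 + 9 + 36 = 94
|YF|² = 144 + 4 + 1 = 149
|YG|² = 4 + 9 + 81 = 94
|YH|² = 9 + 4 + 36 = 49
Minimum is at B.

B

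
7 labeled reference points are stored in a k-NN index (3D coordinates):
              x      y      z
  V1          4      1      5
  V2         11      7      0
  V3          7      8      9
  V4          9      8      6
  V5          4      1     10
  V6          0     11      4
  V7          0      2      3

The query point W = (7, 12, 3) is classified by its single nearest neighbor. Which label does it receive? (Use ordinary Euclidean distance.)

Compare squared distances (the ordering matches that of the actual distances):
|WV1|² = (7−4)² + (12−1)² + (3−5)² = 9 + 121 + 4 = 134
|WV2|² = (7−11)² + (12−7)² + (3−0)² = 16 + 25 + 9 = 50
|WV3|² = (7−7)² + (12−8)² + (3−9)² = 0 + 16 + 36 = 52
|WV4|² = (7−9)² + (12−8)² + (3−6)² = 4 + 16 + 9 = 29
|WV5|² = (7−4)² + (12−1)² + (3−10)² = 9 + 121 + 49 = 179
|WV6|² = (7−0)² + (12−11)² + (3−4)² = 49 + 1 + 1 = 51
|WV7|² = (7−0)² + (12−2)² + (3−3)² = 49 + 100 + 0 = 149
The smallest is to V4, so W lies in the Voronoi region of V4.

V4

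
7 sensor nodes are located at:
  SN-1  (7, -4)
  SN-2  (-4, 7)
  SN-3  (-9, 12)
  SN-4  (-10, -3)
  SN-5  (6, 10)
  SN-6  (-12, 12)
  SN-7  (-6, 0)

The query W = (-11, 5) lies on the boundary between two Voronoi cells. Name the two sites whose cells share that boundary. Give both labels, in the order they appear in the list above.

SN-6 and SN-7

Squared distances from W to each site:
d²(W, SN-1) = (-11−7)² + (5−(-4))² = 324 + 81 = 405
d²(W, SN-2) = (-11−(-4))² + (5−7)² = 49 + 4 = 53
d²(W, SN-3) = (-11−(-9))² + (5−12)² = 4 + 49 = 53
d²(W, SN-4) = (-11−(-10))² + (5−(-3))² = 1 + 64 = 65
d²(W, SN-5) = (-11−6)² + (5−10)² = 289 + 25 = 314
d²(W, SN-6) = (-11−(-12))² + (5−12)² = 1 + 49 = 50
d²(W, SN-7) = (-11−(-6))² + (5−0)² = 25 + 25 = 50
W is equidistant from SN-6 and SN-7 (both at squared distance 50), and every other site is strictly farther — so W lies on the SN-6–SN-7 Voronoi edge.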